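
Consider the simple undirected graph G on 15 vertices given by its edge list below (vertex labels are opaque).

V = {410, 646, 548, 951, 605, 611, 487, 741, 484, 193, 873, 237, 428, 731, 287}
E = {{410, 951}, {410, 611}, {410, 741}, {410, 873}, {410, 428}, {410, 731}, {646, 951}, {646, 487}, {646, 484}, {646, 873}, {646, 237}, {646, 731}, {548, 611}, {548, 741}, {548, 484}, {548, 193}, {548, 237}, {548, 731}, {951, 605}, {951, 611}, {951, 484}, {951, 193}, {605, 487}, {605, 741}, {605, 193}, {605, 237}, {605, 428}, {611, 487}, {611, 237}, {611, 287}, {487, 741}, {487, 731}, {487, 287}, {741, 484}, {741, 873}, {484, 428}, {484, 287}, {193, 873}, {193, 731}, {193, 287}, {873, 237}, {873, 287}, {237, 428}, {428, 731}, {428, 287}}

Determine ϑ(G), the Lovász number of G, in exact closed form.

5

N(193) = {548, 951, 605, 873, 731, 287}, |N(193)| = 6.
deg(646) = 6; N(646) = {951, 487, 484, 873, 237, 731}.
deg(731) = 6; N(731) = {410, 646, 548, 487, 193, 428}.
Vertex 487 has 6 neighbors: 646, 605, 611, 741, 731, 287.
G on 15 vertices is 6-regular; this is K(6,2), the Kneser graph.
The 3 distinct eigenvalues: [6.0, 1.0, -3.0].
Lovász (edge-transitive): ϑ = −15·(-3)/((6)−(-3)) = 5.
Numerically 5.0000.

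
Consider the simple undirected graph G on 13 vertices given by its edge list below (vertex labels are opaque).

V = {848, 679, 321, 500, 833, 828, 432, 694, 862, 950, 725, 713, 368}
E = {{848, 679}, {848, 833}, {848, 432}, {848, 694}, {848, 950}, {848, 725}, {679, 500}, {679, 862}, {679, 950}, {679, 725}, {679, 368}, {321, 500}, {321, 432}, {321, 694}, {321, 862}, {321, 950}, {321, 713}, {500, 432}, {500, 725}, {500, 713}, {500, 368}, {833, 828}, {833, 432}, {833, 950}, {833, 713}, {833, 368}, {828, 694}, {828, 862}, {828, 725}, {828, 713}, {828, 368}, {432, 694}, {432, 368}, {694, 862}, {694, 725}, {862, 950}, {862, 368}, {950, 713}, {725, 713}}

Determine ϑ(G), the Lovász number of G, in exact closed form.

sqrt(13)

N(679) = {848, 500, 862, 950, 725, 368}, |N(679)| = 6.
deg(833) = 6; N(833) = {848, 828, 432, 950, 713, 368}.
deg(713) = 6; N(713) = {321, 500, 833, 828, 950, 725}.
deg(725) = 6; N(725) = {848, 679, 500, 828, 694, 713}.
G on 13 vertices is 6-regular; strongly regular (13,6,2,3).
A has 3 distinct eigenvalues ≈ [6.0, 1.3028, -2.3028].
With N=13: ϑ(G) = 13·(-(-sqrt(13)/2 - 1/2))/(6−(-sqrt(13)/2 - 1/2)) = sqrt(13).
≈ 3.605551275 (to 9 d.p.).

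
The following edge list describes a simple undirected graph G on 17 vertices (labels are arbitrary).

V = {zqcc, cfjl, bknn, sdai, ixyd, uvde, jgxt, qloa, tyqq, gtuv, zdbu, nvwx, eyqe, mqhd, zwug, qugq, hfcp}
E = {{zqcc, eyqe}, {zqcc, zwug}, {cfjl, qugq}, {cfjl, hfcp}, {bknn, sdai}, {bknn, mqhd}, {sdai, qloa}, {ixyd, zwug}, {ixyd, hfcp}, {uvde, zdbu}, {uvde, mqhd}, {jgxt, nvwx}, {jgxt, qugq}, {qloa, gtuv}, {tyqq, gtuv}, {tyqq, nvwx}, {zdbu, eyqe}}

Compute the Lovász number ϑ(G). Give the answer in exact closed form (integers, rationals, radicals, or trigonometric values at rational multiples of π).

deg(cfjl) = 2; N(cfjl) = {qugq, hfcp}.
N(zwug) = {zqcc, ixyd}, |N(zwug)| = 2.
Vertex qloa has 2 neighbors: sdai, gtuv.
deg(nvwx) = 2; N(nvwx) = {jgxt, tyqq}.
deg(v) = 2 for all v (|V|=17); a single 17-cycle (edge-transitive).
Distinct eigenvalues (to 5 d.p.): [2.0, 1.86494, 1.47802, 0.89148, 0.18454, -0.54733, -1.20527, -1.70043, -1.96595].
Lovász (edge-transitive): ϑ = −17·(-2*cos(pi/17))/((2)−(-2*cos(pi/17))) = 17*cos(pi/17)/(cos(pi/17) + 1).
Numerically 8.42701.
8 ≤ 17*cos(pi/17)/(cos(pi/17) + 1) ≤ 9: both strict.

17*cos(pi/17)/(cos(pi/17) + 1)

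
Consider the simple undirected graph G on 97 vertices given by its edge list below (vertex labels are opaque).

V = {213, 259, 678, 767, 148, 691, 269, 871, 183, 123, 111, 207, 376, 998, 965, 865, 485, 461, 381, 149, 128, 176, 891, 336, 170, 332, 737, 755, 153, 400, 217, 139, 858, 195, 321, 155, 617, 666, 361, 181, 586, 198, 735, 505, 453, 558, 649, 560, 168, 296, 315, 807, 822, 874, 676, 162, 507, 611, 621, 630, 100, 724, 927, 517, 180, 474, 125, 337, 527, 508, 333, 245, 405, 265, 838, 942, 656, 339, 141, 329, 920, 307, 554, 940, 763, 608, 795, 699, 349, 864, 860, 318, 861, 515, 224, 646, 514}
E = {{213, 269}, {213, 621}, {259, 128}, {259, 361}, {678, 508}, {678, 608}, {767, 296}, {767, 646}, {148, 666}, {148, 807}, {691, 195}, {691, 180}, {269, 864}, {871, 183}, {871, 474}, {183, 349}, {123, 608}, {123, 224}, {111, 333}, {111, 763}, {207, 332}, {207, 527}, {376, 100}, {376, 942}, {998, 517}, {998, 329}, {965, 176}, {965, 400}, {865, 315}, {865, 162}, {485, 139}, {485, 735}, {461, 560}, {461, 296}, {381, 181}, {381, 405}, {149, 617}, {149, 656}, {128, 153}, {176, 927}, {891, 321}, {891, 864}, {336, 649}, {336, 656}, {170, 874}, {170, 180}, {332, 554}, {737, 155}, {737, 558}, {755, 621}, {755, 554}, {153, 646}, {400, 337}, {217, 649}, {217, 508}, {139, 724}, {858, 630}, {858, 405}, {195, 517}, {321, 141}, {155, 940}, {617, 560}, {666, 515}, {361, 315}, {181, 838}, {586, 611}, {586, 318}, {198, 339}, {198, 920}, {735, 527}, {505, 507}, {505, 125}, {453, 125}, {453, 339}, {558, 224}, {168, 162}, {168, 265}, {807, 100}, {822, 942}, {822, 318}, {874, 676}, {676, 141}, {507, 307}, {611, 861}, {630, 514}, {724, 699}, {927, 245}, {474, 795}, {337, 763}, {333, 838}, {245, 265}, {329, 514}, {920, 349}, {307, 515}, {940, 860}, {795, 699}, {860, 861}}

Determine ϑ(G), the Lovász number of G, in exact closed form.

Vertex 755 has 2 neighbors: 621, 554.
deg(807) = 2; N(807) = {148, 100}.
deg(265) = 2; N(265) = {168, 245}.
deg(259) = 2; N(259) = {128, 361}.
Regular of degree 2 on 97 vertices: connected 2-regular on 97 ⇒ C_{97}.
A has 49 distinct eigenvalues ≈ [2.0, 1.995806, 1.98324, 1.962356, 1.933242, 1.896018, 1.850842, 1.797903, 1.737423, 1.669656, 1.594886, 1.513426, 1.425618, 1.33183, 1.232457, 1.127914, 1.01864, 0.905094, 0.787752, 0.667105, 0.54366, 0.417935, 0.290457, 0.161761, 0.032386, -0.097124, -0.226228, -0.354382, -0.48105, -0.6057, -0.72781, -0.846867, -0.962372, -1.07384, -1.180805, -1.282816, -1.379448, -1.470293, -1.554971, -1.633127, -1.704434, -1.768591, -1.82533, -1.874413, -1.915635, -1.948821, -1.973833, -1.990567, -1.998951].
−97·(-2*cos(pi/97)) / ((2)−(-2*cos(pi/97))) = 97*cos(pi/97)/(cos(pi/97) + 1) = ϑ(G).
= 48.48727921… (decimal).
48 ≤ 97*cos(pi/97)/(cos(pi/97) + 1) ≤ 49: both strict.

97*cos(pi/97)/(cos(pi/97) + 1)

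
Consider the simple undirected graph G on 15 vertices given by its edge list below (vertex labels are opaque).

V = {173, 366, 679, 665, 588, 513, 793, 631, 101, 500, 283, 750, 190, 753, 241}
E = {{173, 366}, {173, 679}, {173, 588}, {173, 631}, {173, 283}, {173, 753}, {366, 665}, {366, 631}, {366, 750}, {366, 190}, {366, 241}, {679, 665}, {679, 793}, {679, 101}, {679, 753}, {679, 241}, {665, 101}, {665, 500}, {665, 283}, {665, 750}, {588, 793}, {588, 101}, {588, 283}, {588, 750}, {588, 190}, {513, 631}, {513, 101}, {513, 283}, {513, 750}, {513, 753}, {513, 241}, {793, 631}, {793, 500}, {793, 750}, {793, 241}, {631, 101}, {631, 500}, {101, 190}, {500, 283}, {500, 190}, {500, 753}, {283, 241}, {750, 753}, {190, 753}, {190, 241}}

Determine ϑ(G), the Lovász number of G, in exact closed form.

5

Vertex 679 has 6 neighbors: 173, 665, 793, 101, 753, 241.
N(665) = {366, 679, 101, 500, 283, 750}, |N(665)| = 6.
deg(190) = 6; N(190) = {366, 588, 101, 500, 753, 241}.
deg(173) = 6; N(173) = {366, 679, 588, 631, 283, 753}.
deg(v) = 6 for all v (|V|=15); Kneser-type, 2-subsets of [6].
Distinct eigenvalues (to 5 d.p.): [6.0, 1.0, -3.0].
ϑ = −N·λ_min/(λ_max−λ_min) = −15·(-3)/(6−(-3)) = 5.
≈ 5.000000000 (to 9 d.p.).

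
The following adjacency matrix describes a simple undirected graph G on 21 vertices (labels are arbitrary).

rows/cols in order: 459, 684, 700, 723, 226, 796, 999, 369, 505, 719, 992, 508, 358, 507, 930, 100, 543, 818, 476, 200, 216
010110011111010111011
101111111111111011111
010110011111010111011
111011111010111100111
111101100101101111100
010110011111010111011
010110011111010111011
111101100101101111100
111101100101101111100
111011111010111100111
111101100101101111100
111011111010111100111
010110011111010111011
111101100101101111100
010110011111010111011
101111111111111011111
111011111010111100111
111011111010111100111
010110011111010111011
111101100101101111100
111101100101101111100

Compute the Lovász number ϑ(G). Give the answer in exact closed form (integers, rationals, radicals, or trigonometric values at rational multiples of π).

7

Vertex 505 has 14 neighbors: 459, 684, 700, 723, 796, 999, 719, 508, 358, 930, 100, 543, 818, 476.
deg(369) = 14; N(369) = {459, 684, 700, 723, 796, 999, 719, 508, 358, 930, 100, 543, 818, 476}.
N(818) = {459, 684, 700, 226, 796, 999, 369, 505, 992, 358, 507, 930, 100, 476, 200, 216}, |N(818)| = 16.
Vertex 226 has 14 neighbors: 459, 684, 700, 723, 796, 999, 719, 508, 358, 930, 100, 543, 818, 476.
Complete 4-partite, parts [7, 7, 5, 2]: perfect, ϑ = α = 7.
Numerically 7.00000000.
α=7, χ(Ḡ)=7; ϑ=7 lies between (collapsed).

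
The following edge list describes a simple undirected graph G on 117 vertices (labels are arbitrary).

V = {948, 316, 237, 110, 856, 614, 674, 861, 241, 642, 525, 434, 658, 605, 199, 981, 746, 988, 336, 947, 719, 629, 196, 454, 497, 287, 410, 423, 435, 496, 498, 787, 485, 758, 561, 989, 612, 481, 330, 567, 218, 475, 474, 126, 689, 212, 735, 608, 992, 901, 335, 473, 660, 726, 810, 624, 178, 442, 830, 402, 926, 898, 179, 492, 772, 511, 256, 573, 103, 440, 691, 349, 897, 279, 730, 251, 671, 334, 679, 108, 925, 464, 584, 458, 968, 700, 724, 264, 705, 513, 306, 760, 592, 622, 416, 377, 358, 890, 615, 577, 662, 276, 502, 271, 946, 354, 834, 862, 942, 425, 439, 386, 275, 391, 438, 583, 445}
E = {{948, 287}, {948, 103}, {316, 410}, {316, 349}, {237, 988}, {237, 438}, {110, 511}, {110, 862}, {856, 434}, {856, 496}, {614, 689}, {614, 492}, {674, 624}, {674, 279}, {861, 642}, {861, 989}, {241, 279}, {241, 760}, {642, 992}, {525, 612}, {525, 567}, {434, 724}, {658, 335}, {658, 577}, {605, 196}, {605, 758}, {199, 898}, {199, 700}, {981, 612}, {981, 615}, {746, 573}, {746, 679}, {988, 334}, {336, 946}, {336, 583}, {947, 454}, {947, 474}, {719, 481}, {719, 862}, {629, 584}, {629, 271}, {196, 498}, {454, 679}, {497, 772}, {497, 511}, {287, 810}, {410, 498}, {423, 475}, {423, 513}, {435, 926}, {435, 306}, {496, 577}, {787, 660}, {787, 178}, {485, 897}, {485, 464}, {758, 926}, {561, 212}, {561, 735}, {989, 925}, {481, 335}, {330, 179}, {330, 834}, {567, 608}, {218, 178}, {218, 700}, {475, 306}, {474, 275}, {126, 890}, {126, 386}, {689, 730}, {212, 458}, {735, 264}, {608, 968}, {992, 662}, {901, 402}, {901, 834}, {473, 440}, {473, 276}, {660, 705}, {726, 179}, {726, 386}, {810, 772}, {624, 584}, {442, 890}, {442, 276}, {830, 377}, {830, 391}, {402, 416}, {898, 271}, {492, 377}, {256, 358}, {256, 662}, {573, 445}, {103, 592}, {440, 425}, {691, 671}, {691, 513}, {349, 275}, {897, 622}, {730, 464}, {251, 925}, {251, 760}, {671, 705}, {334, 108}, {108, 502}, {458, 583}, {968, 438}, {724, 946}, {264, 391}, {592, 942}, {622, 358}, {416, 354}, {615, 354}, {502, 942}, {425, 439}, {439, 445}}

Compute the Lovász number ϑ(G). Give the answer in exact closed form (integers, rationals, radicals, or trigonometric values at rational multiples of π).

deg(108) = 2; N(108) = {334, 502}.
deg(110) = 2; N(110) = {511, 862}.
deg(942) = 2; N(942) = {592, 502}.
Vertex 196 has 2 neighbors: 605, 498.
deg(v) = 2 for all v (|V|=117); connected 2-regular on 117 ⇒ C_{117}.
Distinct eigenvalues (to 5 d.p.): [2.0, 1.99712, 1.98848, 1.9741, 1.95403, 1.92833, 1.89707, 1.86034, 1.81825, 1.77091, 1.71847, 1.66107, 1.59889, 1.53209, 1.46087, 1.38545, 1.30603, 1.22284, 1.13613, 1.04614, 0.95314, 0.85739, 0.75916, 0.65875, 0.55643, 0.45252, 0.3473, 0.24107, 0.13416, 0.02685, -0.08053, -0.18768, -0.29429, -0.40005, -0.50466, -0.60781, -0.70921, -0.80856, -0.90559, -1.0, -1.09153, -1.17991, -1.26489, -1.34622, -1.42367, -1.49702, -1.56605, -1.63057, -1.69038, -1.74532, -1.79523, -1.83996, -1.87939, -1.91339, -1.94188, -1.96478, -1.982, -1.99351, -1.99928].
−117·(-2*cos(pi/117)) / ((2)−(-2*cos(pi/117))) = 117*cos(pi/117)/(cos(pi/117) + 1) = ϑ(G).
Numerically 58.48945.
Lovász sandwich 58 ≤ 117*cos(pi/117)/(cos(pi/117) + 1) ≤ 59: both strict.

117*cos(pi/117)/(cos(pi/117) + 1)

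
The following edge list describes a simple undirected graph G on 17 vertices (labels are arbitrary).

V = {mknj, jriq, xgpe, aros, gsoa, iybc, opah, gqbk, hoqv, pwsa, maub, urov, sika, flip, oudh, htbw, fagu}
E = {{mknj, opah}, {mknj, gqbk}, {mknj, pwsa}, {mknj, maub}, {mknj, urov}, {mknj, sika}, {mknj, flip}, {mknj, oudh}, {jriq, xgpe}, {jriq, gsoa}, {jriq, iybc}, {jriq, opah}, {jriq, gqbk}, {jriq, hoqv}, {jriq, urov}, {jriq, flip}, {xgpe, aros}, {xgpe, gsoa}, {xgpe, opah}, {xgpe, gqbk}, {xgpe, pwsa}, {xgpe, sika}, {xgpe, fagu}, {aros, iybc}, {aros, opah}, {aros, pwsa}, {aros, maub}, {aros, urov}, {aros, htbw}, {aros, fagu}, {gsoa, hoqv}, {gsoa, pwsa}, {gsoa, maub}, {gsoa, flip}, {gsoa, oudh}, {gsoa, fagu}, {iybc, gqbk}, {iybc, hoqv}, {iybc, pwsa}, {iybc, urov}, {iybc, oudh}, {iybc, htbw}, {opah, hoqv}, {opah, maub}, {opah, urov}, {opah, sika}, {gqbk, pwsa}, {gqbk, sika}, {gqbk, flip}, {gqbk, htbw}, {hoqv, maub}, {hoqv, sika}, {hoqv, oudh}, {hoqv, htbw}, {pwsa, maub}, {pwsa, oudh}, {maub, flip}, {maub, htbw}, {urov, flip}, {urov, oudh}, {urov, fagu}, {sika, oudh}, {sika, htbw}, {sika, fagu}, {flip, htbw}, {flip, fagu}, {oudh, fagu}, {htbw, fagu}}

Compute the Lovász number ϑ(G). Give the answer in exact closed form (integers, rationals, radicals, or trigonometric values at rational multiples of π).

sqrt(17)

N(iybc) = {jriq, aros, gqbk, hoqv, pwsa, urov, oudh, htbw}, |N(iybc)| = 8.
deg(mknj) = 8; N(mknj) = {opah, gqbk, pwsa, maub, urov, sika, flip, oudh}.
deg(fagu) = 8; N(fagu) = {xgpe, aros, gsoa, urov, sika, flip, oudh, htbw}.
deg(gqbk) = 8; N(gqbk) = {mknj, jriq, xgpe, iybc, pwsa, sika, flip, htbw}.
G on 17 vertices is 8-regular; SR(17,8,3,4) — a Paley graph.
spec(A) ≈ [8.0, 1.561553, -2.561553] (distinct, 6 d.p.).
λ_max=8, λ_min=-sqrt(17)/2 - 1/2; ϑ = −17·λ_min/(λ_max−λ_min) = sqrt(17).
ϑ(G) ≈ 4.12311.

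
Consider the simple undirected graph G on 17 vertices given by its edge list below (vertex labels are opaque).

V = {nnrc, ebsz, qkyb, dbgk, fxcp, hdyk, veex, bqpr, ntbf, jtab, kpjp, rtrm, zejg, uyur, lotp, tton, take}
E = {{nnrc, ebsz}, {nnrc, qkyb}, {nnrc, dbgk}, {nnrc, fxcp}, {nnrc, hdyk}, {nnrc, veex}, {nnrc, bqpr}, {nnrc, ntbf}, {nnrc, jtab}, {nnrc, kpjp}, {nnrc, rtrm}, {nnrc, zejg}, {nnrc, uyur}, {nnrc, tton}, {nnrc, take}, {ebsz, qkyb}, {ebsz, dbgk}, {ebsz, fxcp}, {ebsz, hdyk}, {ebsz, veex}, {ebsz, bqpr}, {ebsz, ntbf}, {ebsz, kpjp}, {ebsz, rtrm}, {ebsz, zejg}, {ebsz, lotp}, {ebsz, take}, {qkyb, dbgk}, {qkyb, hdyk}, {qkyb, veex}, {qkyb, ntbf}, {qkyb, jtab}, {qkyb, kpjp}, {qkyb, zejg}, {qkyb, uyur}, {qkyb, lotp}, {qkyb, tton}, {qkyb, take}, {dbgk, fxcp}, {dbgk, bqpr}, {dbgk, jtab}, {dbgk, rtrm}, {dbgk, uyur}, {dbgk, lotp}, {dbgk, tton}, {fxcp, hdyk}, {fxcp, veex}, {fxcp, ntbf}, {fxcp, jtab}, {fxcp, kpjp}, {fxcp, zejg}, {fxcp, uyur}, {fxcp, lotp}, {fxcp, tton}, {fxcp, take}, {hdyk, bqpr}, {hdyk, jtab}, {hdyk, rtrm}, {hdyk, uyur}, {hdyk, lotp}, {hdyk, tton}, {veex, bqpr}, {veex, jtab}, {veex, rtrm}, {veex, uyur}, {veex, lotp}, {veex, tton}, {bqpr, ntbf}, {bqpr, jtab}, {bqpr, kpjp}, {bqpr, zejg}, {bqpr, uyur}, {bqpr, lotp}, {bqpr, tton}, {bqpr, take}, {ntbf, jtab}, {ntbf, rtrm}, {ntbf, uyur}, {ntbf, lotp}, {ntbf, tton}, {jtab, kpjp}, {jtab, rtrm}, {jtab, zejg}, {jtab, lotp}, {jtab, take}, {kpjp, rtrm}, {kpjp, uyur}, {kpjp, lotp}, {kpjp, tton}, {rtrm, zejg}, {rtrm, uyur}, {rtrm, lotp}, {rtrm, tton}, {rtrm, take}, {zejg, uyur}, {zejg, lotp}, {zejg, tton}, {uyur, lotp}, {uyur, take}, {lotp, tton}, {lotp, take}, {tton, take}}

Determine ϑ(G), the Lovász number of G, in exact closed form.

deg(tton) = 13; N(tton) = {nnrc, qkyb, dbgk, fxcp, hdyk, veex, bqpr, ntbf, kpjp, rtrm, zejg, lotp, take}.
Vertex fxcp has 13 neighbors: nnrc, ebsz, dbgk, hdyk, veex, ntbf, jtab, kpjp, zejg, uyur, lotp, tton, take.
deg(ebsz) = 13; N(ebsz) = {nnrc, qkyb, dbgk, fxcp, hdyk, veex, bqpr, ntbf, kpjp, rtrm, zejg, lotp, take}.
N(bqpr) = {nnrc, ebsz, dbgk, hdyk, veex, ntbf, jtab, kpjp, zejg, uyur, lotp, tton, take}, |N(bqpr)| = 13.
Complete 4-partite, parts [7, 4, 4, 2]: perfect, ϑ = α = 7.
ϑ(G) ≈ 7.00000.
Check 7 ≤ 7 ≤ 7: collapsed.

7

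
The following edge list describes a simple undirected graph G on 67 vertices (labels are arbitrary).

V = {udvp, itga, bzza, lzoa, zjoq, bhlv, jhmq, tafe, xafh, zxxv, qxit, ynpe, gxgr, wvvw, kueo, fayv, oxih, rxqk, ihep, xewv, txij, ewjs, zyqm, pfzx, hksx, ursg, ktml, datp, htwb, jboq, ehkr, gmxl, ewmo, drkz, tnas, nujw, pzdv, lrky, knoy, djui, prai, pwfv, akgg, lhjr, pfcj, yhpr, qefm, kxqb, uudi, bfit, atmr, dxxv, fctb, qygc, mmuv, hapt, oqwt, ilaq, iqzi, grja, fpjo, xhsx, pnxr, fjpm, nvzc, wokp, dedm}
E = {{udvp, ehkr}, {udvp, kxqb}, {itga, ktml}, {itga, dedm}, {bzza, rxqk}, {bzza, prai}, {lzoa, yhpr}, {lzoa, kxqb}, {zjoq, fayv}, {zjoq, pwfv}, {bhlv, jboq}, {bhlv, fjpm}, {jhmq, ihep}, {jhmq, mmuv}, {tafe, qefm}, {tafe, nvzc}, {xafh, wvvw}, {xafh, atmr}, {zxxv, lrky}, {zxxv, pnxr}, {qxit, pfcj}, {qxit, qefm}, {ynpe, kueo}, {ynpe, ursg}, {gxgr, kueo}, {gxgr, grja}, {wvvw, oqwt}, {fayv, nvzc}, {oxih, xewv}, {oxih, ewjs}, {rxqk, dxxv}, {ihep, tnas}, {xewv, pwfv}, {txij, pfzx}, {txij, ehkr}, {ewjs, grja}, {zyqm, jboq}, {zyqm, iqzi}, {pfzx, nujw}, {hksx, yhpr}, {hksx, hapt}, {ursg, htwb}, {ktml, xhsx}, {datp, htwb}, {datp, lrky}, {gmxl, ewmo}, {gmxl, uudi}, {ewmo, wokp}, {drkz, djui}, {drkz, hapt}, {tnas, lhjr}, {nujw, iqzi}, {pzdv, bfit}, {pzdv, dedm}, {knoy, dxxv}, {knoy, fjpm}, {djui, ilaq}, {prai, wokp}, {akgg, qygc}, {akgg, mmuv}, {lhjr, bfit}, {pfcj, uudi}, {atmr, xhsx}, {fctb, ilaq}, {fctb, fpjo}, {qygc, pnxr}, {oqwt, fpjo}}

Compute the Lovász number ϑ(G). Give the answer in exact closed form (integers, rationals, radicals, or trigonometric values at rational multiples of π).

deg(xewv) = 2; N(xewv) = {oxih, pwfv}.
Vertex ktml has 2 neighbors: itga, xhsx.
N(udvp) = {ehkr, kxqb}, |N(udvp)| = 2.
deg(dedm) = 2; N(dedm) = {itga, pzdv}.
G on 67 vertices is 2-regular; this is C_{67}, the 67-cycle.
Distinct eigenvalues (to 3 d.p.): [2.0, 1.991, 1.965, 1.921, 1.861, 1.784, 1.692, 1.584, 1.463, 1.329, 1.183, 1.027, 0.862, 0.689, 0.51, 0.327, 0.141, -0.047, -0.234, -0.419, -0.6, -0.776, -0.945, -1.106, -1.257, -1.398, -1.525, -1.64, -1.74, -1.825, -1.893, -1.945, -1.98, -1.998].
Lovász: ϑ = −67(-2*cos(pi/67))/(2+-(-1)*2*cos(pi/67)) = 67*cos(pi/67)/(cos(pi/67) + 1).
ϑ(G) ≈ 33.48158.
Check 33 ≤ 67*cos(pi/67)/(cos(pi/67) + 1) ≤ 34: both strict.

67*cos(pi/67)/(cos(pi/67) + 1)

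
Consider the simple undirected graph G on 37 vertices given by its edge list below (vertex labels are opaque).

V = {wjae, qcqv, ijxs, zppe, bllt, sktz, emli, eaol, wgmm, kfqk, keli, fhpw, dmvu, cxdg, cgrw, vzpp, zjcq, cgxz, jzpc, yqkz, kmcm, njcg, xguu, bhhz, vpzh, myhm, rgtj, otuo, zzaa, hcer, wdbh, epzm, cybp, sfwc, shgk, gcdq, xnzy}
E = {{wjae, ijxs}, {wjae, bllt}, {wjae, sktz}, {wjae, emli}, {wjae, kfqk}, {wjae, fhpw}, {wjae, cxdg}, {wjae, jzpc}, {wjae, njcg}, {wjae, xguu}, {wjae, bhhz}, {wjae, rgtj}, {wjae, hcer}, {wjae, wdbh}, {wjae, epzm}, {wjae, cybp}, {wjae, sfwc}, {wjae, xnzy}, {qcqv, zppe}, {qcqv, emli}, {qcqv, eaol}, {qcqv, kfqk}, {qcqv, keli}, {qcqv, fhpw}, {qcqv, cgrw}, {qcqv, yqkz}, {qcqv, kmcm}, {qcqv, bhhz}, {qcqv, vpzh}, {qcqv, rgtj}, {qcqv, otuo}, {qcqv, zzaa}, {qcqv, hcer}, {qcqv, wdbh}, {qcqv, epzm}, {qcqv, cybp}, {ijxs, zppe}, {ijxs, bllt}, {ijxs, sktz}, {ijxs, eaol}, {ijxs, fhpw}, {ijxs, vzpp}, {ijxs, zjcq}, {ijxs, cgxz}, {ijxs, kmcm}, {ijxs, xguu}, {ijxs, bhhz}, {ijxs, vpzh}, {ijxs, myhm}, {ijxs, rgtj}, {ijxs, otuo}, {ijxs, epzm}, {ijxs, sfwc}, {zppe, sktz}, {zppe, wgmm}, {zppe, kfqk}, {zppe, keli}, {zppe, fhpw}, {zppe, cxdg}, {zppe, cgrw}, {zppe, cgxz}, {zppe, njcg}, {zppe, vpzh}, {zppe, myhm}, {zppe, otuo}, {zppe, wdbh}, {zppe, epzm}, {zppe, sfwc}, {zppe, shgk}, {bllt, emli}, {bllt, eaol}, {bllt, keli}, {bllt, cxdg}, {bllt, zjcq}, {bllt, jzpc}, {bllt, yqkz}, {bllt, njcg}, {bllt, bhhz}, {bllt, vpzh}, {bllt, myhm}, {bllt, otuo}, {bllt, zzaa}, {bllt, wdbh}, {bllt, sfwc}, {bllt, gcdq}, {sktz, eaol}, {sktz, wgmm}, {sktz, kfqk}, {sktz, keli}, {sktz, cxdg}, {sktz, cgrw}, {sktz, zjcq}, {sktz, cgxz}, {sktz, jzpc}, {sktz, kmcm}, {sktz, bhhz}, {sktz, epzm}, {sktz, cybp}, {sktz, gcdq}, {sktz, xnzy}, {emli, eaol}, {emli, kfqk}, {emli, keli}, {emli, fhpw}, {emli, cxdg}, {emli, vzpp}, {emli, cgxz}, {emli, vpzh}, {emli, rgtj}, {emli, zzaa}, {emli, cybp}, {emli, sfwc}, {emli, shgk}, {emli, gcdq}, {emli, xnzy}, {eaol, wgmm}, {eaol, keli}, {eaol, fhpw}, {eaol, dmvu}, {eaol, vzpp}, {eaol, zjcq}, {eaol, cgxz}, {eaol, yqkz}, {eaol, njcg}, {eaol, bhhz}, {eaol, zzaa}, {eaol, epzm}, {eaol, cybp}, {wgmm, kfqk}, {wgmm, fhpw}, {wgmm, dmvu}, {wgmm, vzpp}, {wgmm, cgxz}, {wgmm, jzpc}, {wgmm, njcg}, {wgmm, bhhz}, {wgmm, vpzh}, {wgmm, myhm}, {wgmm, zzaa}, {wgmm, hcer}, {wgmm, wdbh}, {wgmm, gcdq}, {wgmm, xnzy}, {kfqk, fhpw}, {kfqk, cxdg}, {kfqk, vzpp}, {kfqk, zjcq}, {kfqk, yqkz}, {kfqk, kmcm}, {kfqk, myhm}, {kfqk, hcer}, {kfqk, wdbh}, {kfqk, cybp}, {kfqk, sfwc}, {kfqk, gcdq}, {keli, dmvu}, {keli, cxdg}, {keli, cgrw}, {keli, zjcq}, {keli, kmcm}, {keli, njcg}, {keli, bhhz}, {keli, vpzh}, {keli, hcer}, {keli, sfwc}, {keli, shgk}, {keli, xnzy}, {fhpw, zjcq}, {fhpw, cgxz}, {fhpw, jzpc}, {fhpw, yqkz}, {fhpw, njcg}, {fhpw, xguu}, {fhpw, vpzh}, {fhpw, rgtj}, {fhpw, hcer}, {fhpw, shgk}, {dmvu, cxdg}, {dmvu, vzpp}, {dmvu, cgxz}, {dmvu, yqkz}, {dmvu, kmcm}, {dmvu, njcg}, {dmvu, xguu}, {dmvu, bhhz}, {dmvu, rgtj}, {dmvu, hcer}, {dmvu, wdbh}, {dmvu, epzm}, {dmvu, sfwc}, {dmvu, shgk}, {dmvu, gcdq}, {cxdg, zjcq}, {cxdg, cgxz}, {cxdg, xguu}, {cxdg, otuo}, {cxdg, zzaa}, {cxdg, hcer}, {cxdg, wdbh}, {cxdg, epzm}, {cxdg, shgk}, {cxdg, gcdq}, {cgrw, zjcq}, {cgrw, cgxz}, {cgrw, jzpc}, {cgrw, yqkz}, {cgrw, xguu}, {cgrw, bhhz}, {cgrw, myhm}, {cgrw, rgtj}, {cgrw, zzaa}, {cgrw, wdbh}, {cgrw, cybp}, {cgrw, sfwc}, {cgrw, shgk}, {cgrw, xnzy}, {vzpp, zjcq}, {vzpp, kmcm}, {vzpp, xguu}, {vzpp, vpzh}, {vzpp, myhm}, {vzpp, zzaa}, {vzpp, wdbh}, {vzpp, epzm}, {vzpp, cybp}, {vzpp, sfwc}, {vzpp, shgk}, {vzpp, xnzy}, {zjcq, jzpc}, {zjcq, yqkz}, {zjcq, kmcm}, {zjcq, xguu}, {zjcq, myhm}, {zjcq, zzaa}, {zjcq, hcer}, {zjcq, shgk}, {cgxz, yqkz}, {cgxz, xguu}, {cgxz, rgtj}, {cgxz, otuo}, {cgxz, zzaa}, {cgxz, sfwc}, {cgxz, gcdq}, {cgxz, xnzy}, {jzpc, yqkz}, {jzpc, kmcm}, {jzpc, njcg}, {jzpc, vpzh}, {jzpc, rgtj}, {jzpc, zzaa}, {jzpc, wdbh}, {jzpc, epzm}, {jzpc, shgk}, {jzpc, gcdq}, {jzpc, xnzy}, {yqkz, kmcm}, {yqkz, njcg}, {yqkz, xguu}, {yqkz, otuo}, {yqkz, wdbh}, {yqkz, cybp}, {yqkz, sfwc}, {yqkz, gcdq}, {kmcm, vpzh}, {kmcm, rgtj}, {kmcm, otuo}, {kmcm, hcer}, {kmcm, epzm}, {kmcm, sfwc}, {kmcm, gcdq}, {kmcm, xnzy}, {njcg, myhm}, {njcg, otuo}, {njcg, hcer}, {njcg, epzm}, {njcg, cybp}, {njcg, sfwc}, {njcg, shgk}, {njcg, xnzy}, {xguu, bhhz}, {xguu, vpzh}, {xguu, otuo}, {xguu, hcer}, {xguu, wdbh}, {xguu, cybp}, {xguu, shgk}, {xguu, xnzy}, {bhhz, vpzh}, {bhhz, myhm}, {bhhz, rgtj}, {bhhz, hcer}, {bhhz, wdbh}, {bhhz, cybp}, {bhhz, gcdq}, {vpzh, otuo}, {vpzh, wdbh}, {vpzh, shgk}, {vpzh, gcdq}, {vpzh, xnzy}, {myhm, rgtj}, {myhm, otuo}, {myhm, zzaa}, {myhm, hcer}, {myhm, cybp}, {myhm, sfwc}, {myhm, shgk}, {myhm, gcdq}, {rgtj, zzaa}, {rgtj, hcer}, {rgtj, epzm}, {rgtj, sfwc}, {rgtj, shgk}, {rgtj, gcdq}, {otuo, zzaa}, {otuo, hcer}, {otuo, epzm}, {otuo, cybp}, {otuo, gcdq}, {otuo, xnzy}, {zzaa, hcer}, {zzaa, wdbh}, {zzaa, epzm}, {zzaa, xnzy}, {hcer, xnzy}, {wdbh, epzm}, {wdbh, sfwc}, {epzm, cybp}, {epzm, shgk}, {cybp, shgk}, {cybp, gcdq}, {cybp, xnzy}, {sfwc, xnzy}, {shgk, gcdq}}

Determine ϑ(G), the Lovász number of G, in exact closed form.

deg(zzaa) = 18; N(zzaa) = {qcqv, bllt, emli, eaol, wgmm, cxdg, cgrw, vzpp, zjcq, cgxz, jzpc, myhm, rgtj, otuo, hcer, wdbh, epzm, xnzy}.
deg(wdbh) = 18; N(wdbh) = {wjae, qcqv, zppe, bllt, wgmm, kfqk, dmvu, cxdg, cgrw, vzpp, jzpc, yqkz, xguu, bhhz, vpzh, zzaa, epzm, sfwc}.
N(emli) = {wjae, qcqv, bllt, eaol, kfqk, keli, fhpw, cxdg, vzpp, cgxz, vpzh, rgtj, zzaa, cybp, sfwc, shgk, gcdq, xnzy}, |N(emli)| = 18.
N(jzpc) = {wjae, bllt, sktz, wgmm, fhpw, cgrw, zjcq, yqkz, kmcm, njcg, vpzh, rgtj, zzaa, wdbh, epzm, shgk, gcdq, xnzy}, |N(jzpc)| = 18.
37-vertex 18-regular graph: Paley(37): SR with (k,λ,μ)=(18,8,9).
Distinct eigenvalues (to 5 d.p.): [18.0, 2.54138, -3.54138].
λ_max=18, λ_min=-sqrt(37)/2 - 1/2; ϑ = −37·λ_min/(λ_max−λ_min) = sqrt(37).
ϑ(G) ≈ 6.08276253.

sqrt(37)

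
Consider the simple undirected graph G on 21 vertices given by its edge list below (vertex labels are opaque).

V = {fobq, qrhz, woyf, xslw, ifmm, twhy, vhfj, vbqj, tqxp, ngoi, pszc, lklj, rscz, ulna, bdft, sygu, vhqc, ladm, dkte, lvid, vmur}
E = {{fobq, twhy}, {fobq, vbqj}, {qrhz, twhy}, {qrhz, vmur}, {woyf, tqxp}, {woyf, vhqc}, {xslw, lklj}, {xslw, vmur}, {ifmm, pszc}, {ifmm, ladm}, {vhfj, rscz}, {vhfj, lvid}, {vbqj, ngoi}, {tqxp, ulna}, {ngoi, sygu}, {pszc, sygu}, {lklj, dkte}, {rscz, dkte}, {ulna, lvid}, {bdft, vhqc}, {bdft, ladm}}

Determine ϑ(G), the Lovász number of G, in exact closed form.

Vertex xslw has 2 neighbors: lklj, vmur.
Vertex vbqj has 2 neighbors: fobq, ngoi.
deg(ladm) = 2; N(ladm) = {ifmm, bdft}.
deg(bdft) = 2; N(bdft) = {vhqc, ladm}.
Regular of degree 2 on 21 vertices: this is C_{21}, the 21-cycle.
The 11 distinct eigenvalues: [2.0, 1.911146, 1.652478, 1.24698, 0.730682, 0.14946, -0.445042, -1.0, -1.466104, -1.801938, -1.977662].
−21·(-2*cos(pi/21)) / ((2)−(-2*cos(pi/21))) = 21*cos(pi/21)/(cos(pi/21) + 1) = ϑ(G).
ϑ(G) ≈ 10.441032529.
Lovász sandwich 10 ≤ 21*cos(pi/21)/(cos(pi/21) + 1) ≤ 11: both strict.

21*cos(pi/21)/(cos(pi/21) + 1)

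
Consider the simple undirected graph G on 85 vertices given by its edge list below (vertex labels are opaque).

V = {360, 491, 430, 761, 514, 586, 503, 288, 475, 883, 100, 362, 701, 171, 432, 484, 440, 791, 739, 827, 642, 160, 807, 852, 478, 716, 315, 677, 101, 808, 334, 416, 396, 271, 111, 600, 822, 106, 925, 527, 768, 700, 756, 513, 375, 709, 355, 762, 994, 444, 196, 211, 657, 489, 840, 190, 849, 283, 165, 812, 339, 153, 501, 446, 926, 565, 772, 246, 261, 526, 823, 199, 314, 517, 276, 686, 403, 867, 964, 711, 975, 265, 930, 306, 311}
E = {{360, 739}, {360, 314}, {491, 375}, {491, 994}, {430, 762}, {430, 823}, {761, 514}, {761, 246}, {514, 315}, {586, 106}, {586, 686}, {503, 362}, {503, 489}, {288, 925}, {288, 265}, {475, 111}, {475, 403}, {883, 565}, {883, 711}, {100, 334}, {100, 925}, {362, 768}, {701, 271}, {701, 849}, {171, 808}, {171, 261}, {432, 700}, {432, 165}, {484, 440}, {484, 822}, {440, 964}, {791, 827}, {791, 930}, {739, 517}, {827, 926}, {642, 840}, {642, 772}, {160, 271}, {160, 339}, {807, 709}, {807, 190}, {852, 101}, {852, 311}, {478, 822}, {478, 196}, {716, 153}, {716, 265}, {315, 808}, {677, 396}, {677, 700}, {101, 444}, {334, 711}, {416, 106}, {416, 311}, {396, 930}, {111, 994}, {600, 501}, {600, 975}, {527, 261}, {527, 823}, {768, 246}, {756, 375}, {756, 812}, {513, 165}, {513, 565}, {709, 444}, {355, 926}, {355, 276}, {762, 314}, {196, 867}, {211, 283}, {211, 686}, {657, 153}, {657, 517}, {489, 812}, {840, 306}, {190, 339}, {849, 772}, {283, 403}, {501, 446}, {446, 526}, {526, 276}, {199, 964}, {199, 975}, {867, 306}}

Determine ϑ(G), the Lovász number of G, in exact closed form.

N(171) = {808, 261}, |N(171)| = 2.
N(446) = {501, 526}, |N(446)| = 2.
N(211) = {283, 686}, |N(211)| = 2.
Vertex 444 has 2 neighbors: 101, 709.
G on 85 vertices is 2-regular; connected 2-regular on 85 ⇒ C_{85}.
spec(A) ≈ [2.0, 1.9945, 1.9782, 1.951, 1.9132, 1.8649, 1.8065, 1.7382, 1.6604, 1.5735, 1.478, 1.3745, 1.2634, 1.1455, 1.0213, 0.8915, 0.7568, 0.618, 0.4759, 0.3311, 0.1845, 0.037, -0.1108, -0.258, -0.4038, -0.5473, -0.6879, -0.8247, -0.957, -1.0841, -1.2053, -1.3198, -1.4272, -1.5268, -1.618, -1.7004, -1.7735, -1.837, -1.8904, -1.9334, -1.9659, -1.9877, -1.9986] (distinct, 4 d.p.).
Lovász (edge-transitive): ϑ = −85·(-2*cos(pi/85))/((2)−(-2*cos(pi/85))) = 85*cos(pi/85)/(cos(pi/85) + 1).
≈ 42.4855 (to 4 d.p.).
Check 42 ≤ 85*cos(pi/85)/(cos(pi/85) + 1) ≤ 43: both strict.

85*cos(pi/85)/(cos(pi/85) + 1)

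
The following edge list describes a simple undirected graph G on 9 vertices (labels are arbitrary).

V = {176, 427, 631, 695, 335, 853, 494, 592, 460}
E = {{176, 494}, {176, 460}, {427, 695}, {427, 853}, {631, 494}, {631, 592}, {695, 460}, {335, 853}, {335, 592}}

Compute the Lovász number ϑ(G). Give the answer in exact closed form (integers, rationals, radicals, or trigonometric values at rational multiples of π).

9*cos(pi/9)/(cos(pi/9) + 1)

deg(695) = 2; N(695) = {427, 460}.
N(335) = {853, 592}, |N(335)| = 2.
deg(631) = 2; N(631) = {494, 592}.
Vertex 176 has 2 neighbors: 494, 460.
deg(v) = 2 for all v (|V|=9); this is C_{9}, the 9-cycle.
spec(A) ≈ [2.0, 1.53209, 0.3473, -1.0, -1.87939] (distinct, 5 d.p.).
Lovász (edge-transitive): ϑ = −9·(-2*cos(pi/9))/((2)−(-2*cos(pi/9))) = 9*cos(pi/9)/(cos(pi/9) + 1).
= 4.3601… (decimal).
Sandwich: α(G)=4 ≤ ϑ(G)=9*cos(pi/9)/(cos(pi/9) + 1) ≤ χ(Ḡ)=5 (both strict).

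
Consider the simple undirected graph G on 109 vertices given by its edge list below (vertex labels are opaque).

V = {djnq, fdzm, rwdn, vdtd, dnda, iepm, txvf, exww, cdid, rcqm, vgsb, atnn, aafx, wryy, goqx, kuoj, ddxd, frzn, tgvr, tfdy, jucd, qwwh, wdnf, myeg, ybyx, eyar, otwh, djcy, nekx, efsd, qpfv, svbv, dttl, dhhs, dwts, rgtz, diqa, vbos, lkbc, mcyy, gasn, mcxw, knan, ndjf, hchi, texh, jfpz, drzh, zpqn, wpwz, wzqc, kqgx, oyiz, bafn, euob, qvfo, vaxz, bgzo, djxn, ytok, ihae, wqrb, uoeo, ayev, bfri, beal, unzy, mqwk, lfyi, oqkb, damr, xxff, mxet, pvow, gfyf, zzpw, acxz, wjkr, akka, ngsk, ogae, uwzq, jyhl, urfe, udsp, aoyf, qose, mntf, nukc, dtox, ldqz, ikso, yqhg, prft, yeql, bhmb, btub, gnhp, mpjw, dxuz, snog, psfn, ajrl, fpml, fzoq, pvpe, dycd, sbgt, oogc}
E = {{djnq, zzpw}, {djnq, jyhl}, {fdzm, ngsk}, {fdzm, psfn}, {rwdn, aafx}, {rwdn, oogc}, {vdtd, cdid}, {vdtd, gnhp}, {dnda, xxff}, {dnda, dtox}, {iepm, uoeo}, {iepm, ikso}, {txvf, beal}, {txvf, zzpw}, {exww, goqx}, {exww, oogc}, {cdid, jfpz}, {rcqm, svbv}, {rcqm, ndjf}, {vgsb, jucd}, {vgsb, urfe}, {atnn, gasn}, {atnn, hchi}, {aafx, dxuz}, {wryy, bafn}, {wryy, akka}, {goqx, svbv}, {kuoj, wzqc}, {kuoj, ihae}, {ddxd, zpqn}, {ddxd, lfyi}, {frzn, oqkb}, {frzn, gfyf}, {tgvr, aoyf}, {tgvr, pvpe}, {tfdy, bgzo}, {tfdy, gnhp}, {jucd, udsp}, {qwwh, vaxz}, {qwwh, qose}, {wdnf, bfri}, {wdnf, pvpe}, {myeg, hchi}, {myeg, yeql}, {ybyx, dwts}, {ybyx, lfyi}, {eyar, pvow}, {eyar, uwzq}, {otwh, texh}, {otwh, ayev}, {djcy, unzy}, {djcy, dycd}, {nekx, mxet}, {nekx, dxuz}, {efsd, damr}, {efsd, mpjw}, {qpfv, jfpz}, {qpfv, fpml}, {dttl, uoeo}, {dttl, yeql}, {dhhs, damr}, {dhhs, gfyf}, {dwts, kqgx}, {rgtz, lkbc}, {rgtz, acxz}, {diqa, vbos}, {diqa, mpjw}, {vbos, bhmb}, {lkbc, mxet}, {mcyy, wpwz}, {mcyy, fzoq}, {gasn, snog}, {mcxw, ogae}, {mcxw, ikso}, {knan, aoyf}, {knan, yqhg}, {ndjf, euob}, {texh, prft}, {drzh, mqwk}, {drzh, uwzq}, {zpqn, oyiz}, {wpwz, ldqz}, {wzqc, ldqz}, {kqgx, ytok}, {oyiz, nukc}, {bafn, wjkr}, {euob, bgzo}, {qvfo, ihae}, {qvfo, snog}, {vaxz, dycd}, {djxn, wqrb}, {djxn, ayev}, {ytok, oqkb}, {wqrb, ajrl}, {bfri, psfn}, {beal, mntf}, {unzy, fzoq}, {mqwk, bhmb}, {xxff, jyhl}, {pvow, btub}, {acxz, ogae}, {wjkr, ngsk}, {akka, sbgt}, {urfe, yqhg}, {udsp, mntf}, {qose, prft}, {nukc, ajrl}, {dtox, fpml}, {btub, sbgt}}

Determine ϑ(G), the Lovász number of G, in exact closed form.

Vertex btub has 2 neighbors: pvow, sbgt.
N(ytok) = {kqgx, oqkb}, |N(ytok)| = 2.
N(ndjf) = {rcqm, euob}, |N(ndjf)| = 2.
Vertex prft has 2 neighbors: texh, qose.
Every vertex has degree 2 (N=109); connected 2-regular on 109 ⇒ C_{109}.
Distinct eigenvalues (to 4 d.p.): [2.0, 1.9967, 1.9867, 1.9702, 1.9471, 1.9175, 1.8816, 1.8394, 1.7911, 1.7368, 1.6768, 1.6112, 1.5403, 1.4642, 1.3833, 1.2978, 1.208, 1.1141, 1.0166, 0.9157, 0.8117, 0.7051, 0.5961, 0.4851, 0.3725, 0.2587, 0.144, 0.0288, -0.0864, -0.2014, -0.3157, -0.429, -0.5408, -0.6508, -0.7587, -0.8641, -0.9665, -1.0658, -1.1615, -1.2534, -1.3411, -1.4244, -1.5029, -1.5764, -1.6447, -1.7075, -1.7647, -1.816, -1.8612, -1.9003, -1.9331, -1.9594, -1.9793, -1.9925, -1.9992].
−109·(-2*cos(pi/109)) / ((2)−(-2*cos(pi/109))) = 109*cos(pi/109)/(cos(pi/109) + 1) = ϑ(G).
= 54.488680… (decimal).
α=54, χ(Ḡ)=55; ϑ=109*cos(pi/109)/(cos(pi/109) + 1) lies between (both strict).

109*cos(pi/109)/(cos(pi/109) + 1)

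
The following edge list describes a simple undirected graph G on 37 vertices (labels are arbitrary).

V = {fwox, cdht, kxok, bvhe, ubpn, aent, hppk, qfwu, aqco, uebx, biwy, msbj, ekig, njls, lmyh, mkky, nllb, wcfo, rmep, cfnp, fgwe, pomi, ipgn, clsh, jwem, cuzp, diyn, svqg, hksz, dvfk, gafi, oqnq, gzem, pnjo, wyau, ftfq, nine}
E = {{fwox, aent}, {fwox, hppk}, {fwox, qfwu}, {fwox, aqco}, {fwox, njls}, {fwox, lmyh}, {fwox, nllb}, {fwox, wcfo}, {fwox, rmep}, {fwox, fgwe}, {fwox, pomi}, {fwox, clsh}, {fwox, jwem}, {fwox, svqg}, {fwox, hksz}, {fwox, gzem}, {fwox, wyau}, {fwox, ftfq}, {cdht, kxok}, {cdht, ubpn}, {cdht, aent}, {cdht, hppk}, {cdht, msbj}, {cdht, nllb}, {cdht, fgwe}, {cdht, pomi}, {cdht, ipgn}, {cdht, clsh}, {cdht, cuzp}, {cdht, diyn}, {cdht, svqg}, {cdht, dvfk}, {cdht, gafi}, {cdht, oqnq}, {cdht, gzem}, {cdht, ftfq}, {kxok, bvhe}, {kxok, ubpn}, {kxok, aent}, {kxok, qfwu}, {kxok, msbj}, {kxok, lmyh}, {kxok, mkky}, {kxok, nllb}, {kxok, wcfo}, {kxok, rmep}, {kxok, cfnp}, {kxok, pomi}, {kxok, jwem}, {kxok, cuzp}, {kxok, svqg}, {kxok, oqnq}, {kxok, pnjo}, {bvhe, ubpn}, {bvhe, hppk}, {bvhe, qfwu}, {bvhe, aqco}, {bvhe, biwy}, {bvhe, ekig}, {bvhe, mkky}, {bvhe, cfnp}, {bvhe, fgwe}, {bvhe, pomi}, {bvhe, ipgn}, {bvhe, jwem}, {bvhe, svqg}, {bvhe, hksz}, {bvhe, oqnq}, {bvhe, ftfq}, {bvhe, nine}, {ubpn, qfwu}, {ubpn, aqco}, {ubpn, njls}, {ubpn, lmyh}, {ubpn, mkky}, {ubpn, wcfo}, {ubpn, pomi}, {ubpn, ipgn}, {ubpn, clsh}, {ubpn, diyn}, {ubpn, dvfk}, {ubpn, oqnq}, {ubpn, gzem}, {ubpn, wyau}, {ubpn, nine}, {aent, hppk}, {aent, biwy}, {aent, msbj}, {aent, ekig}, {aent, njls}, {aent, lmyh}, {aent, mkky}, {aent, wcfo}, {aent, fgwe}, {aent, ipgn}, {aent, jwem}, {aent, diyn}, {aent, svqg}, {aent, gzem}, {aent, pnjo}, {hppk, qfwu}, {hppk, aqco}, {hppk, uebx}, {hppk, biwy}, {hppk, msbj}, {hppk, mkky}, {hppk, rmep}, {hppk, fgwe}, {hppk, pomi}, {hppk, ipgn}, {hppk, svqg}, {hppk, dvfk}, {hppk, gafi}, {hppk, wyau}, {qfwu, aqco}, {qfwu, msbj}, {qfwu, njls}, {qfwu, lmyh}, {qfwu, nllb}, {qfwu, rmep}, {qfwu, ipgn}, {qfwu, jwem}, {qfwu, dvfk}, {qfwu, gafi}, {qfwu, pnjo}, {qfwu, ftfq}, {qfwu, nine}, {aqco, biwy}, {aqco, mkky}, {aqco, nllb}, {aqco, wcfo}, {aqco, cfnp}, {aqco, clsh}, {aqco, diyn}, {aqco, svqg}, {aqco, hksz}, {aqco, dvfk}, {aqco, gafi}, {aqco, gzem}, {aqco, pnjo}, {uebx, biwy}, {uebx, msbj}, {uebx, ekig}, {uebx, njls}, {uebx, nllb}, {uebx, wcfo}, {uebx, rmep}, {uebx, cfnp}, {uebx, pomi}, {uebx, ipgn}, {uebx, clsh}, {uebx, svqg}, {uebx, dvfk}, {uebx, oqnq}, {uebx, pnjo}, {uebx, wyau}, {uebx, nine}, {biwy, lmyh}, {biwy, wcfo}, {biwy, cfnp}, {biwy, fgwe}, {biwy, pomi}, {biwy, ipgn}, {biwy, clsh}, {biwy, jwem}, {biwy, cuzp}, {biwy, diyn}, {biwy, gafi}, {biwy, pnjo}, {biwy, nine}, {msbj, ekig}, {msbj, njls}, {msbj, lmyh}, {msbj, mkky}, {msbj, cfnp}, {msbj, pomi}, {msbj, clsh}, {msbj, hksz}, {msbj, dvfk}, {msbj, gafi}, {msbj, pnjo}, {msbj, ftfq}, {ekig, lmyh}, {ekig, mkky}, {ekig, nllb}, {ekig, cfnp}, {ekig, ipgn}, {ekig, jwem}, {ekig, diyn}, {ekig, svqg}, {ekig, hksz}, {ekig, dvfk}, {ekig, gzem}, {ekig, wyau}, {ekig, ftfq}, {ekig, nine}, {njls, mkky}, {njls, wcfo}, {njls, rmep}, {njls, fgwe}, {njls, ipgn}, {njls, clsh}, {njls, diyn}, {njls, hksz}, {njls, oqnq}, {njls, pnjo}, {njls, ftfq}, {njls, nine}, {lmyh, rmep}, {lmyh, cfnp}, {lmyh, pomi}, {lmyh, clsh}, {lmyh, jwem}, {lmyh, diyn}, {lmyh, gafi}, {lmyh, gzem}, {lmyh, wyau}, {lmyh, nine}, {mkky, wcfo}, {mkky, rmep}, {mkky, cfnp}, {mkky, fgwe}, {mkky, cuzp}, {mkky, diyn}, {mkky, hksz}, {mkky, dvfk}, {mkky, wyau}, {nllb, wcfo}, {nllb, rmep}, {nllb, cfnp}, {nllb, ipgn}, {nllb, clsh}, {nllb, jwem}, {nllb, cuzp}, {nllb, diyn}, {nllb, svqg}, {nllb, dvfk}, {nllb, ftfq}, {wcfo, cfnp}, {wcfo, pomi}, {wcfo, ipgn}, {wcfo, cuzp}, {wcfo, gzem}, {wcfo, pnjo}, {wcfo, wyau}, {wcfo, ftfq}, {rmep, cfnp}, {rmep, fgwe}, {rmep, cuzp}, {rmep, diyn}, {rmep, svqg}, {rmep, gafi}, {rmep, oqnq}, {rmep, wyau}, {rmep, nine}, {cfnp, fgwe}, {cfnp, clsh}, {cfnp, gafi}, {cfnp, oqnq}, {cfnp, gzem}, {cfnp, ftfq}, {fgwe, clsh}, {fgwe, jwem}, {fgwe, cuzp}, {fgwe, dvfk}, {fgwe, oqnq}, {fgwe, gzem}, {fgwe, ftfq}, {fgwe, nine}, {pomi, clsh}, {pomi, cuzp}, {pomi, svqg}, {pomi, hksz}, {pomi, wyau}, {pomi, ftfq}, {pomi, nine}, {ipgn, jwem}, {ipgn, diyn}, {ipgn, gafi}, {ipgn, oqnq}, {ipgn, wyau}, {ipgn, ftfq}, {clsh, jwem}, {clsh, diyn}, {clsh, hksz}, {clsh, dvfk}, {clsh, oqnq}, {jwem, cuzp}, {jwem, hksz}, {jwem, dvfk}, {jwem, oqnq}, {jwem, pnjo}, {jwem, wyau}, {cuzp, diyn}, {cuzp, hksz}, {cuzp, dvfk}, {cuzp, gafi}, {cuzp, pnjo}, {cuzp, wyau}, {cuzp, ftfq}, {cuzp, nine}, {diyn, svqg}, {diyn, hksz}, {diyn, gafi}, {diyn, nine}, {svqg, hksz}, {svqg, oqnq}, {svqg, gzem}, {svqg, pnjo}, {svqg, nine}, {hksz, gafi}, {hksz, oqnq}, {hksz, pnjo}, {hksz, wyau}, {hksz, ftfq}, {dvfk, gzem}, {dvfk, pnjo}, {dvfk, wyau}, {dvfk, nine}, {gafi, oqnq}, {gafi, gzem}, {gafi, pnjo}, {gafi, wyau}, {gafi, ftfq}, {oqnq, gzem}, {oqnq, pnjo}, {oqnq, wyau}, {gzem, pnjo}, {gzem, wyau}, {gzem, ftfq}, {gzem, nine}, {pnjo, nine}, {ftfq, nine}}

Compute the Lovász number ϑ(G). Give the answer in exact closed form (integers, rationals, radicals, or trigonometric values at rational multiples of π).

sqrt(37)

Vertex ipgn has 18 neighbors: cdht, bvhe, ubpn, aent, hppk, qfwu, uebx, biwy, ekig, njls, nllb, wcfo, jwem, diyn, gafi, oqnq, wyau, ftfq.
Vertex nine has 18 neighbors: bvhe, ubpn, qfwu, uebx, biwy, ekig, njls, lmyh, rmep, fgwe, pomi, cuzp, diyn, svqg, dvfk, gzem, pnjo, ftfq.
N(qfwu) = {fwox, kxok, bvhe, ubpn, hppk, aqco, msbj, njls, lmyh, nllb, rmep, ipgn, jwem, dvfk, gafi, pnjo, ftfq, nine}, |N(qfwu)| = 18.
Vertex jwem has 18 neighbors: fwox, kxok, bvhe, aent, qfwu, biwy, ekig, lmyh, nllb, fgwe, ipgn, clsh, cuzp, hksz, dvfk, oqnq, pnjo, wyau.
18-regular, N=37; strongly regular (37,18,8,9).
spec(A) ≈ [18.0, 2.5414, -3.5414] (distinct, 4 d.p.).
λ_max=18, λ_min=-sqrt(37)/2 - 1/2; ϑ = −37·λ_min/(λ_max−λ_min) = sqrt(37).
Numerically 6.0828.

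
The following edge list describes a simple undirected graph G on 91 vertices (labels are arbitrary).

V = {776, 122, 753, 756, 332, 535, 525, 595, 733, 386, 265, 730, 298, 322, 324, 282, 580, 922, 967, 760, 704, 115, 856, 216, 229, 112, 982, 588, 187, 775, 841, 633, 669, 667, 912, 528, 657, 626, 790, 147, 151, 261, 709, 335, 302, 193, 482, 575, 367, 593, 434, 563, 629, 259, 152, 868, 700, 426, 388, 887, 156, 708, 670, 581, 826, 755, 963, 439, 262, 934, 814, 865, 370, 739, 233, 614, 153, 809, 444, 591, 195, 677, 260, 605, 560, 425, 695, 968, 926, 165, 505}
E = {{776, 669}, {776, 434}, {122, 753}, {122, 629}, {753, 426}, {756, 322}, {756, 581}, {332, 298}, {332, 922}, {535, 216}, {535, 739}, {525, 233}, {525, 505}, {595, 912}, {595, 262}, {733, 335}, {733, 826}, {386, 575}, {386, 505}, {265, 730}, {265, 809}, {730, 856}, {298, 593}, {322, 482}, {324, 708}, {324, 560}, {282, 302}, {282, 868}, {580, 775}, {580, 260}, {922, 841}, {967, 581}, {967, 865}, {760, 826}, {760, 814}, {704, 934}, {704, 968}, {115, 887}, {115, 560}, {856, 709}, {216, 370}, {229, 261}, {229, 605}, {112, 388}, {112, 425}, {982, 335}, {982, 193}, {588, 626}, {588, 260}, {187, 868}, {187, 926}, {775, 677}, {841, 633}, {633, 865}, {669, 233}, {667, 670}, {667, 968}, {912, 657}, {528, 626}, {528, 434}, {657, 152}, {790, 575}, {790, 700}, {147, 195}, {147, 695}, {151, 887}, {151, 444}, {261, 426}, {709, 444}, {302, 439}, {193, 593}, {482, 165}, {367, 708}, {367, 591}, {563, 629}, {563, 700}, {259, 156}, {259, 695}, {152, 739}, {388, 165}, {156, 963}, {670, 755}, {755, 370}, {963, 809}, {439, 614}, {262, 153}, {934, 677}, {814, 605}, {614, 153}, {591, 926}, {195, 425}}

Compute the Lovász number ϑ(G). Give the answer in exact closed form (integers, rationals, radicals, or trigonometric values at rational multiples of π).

Vertex 657 has 2 neighbors: 912, 152.
N(704) = {934, 968}, |N(704)| = 2.
deg(525) = 2; N(525) = {233, 505}.
N(667) = {670, 968}, |N(667)| = 2.
91-vertex 2-regular graph: the odd cycle C_{91}.
A has 46 distinct eigenvalues ≈ [2.0, 1.99523, 1.98096, 1.95725, 1.92421, 1.882, 1.83082, 1.77091, 1.70257, 1.62611, 1.54191, 1.45035, 1.35189, 1.24698, 1.13613, 1.01987, 0.89874, 0.77333, 0.64424, 0.51208, 0.37748, 0.24107, 0.10352, -0.03452, -0.1724, -0.30946, -0.44504, -0.5785, -0.70921, -0.83654, -0.95987, -1.07864, -1.19226, -1.30021, -1.40196, -1.49702, -1.58495, -1.66533, -1.73778, -1.80194, -1.85751, -1.90424, -1.94188, -1.97028, -1.98928, -1.99881].
ϑ = −N·λ_min/(λ_max−λ_min) = −91·(-2*cos(pi/91))/(2−(-2*cos(pi/91))) = 91*cos(pi/91)/(cos(pi/91) + 1).
= 45.486440158… (decimal).
45 ≤ 91*cos(pi/91)/(cos(pi/91) + 1) ≤ 46: both strict.

91*cos(pi/91)/(cos(pi/91) + 1)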